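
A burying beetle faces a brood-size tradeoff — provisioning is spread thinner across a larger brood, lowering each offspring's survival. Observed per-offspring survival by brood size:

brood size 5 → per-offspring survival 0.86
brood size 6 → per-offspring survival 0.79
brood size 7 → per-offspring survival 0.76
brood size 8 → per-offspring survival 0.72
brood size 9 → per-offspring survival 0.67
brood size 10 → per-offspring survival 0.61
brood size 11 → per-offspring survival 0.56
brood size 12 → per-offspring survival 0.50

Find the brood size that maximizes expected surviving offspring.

Expected surviving offspring = c × s(c):
  c=5: 5 × 0.86 = 4.300
  c=6: 6 × 0.79 = 4.740
  c=7: 7 × 0.76 = 5.320
  c=8: 8 × 0.72 = 5.760
  c=9: 9 × 0.67 = 6.030
  c=10: 10 × 0.61 = 6.100
  c=11: 11 × 0.56 = 6.160
  c=12: 12 × 0.50 = 6.000
Maximum at c = 11 (6.160 surviving offspring).

11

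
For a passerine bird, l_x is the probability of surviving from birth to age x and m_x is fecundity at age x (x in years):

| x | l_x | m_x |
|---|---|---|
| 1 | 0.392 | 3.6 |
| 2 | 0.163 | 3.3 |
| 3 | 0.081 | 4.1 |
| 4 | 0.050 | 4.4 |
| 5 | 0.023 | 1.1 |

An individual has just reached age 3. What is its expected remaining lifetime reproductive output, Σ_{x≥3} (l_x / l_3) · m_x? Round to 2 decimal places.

l_3 = 0.081. Conditional survival from age 3 to x is l_x / l_3.
  x=3: (0.081/0.081) × 4.1 = 4.1000
  x=4: (0.050/0.081) × 4.4 = 2.7160
  x=5: (0.023/0.081) × 1.1 = 0.3123
Sum = 4.1000 + 2.7160 + 0.3123 = 7.1284

7.13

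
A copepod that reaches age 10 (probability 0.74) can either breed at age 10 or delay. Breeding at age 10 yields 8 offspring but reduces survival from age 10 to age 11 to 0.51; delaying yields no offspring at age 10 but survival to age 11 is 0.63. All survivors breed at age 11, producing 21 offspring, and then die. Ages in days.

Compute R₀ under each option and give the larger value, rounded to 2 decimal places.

breed at age 10: R₀ = 0.74 × (8 + 0.51 × 21) = 0.74 × 18.7100 = 13.8454
delay to age 11: R₀ = 0.74 × (0.63 × 21) = 0.74 × 13.2300 = 9.7902
Higher: breed at age 10 (13.8454).

13.85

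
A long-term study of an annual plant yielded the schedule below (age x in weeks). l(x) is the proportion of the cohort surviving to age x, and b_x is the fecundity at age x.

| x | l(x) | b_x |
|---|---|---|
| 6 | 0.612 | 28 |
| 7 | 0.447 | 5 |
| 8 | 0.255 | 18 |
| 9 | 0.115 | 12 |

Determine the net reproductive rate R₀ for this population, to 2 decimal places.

25.34

R₀ = Σ l(x) b_x:
  age 6: 0.612 × 28 = 17.1360
  age 7: 0.447 × 5 = 2.2350
  age 8: 0.255 × 18 = 4.5900
  age 9: 0.115 × 12 = 1.3800
R₀ = 17.1360 + 2.2350 + 4.5900 + 1.3800 = 25.3410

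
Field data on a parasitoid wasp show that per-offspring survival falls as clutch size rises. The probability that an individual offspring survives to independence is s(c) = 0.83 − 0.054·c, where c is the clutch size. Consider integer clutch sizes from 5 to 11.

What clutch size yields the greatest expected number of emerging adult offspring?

8

Expected emerging adult offspring = c × s(c):
  c=5: 5 × 0.560 = 2.800
  c=6: 6 × 0.506 = 3.036
  c=7: 7 × 0.452 = 3.164
  c=8: 8 × 0.398 = 3.184
  c=9: 9 × 0.344 = 3.096
  c=10: 10 × 0.290 = 2.900
  c=11: 11 × 0.236 = 2.596
Maximum at c = 8 (3.184 emerging adult offspring).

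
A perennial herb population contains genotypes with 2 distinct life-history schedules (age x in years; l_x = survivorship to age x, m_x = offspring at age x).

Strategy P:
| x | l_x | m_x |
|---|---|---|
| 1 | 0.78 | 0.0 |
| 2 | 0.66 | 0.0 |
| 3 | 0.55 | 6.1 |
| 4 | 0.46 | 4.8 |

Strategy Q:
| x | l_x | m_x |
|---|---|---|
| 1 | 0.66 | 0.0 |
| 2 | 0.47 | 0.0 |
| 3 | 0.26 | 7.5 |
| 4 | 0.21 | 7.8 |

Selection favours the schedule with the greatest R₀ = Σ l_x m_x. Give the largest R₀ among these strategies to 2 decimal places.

Strategy P: R₀ = 0.78×0.0 + 0.66×0.0 + 0.55×6.1 + 0.46×4.8 = 5.5630
Strategy Q: R₀ = 0.66×0.0 + 0.47×0.0 + 0.26×7.5 + 0.21×7.8 = 3.5880
Highest R₀: strategy P with 5.5630.

5.56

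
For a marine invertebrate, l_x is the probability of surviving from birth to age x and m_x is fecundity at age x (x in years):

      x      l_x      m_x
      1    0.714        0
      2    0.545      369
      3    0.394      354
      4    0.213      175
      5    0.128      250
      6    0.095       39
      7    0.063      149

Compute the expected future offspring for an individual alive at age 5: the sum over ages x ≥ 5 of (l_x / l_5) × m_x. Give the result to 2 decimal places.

352.28

l_5 = 0.128. Conditional survival from age 5 to x is l_x / l_5.
  x=5: (0.128/0.128) × 250 = 250.0000
  x=6: (0.095/0.128) × 39 = 28.9453
  x=7: (0.063/0.128) × 149 = 73.3359
Sum = 250.0000 + 28.9453 + 73.3359 = 352.2812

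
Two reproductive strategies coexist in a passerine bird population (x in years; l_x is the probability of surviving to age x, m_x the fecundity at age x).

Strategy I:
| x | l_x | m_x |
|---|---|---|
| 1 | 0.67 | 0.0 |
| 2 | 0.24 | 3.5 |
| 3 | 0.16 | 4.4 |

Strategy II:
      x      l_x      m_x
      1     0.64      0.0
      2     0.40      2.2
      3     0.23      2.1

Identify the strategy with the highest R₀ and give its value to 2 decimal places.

Strategy I: R₀ = 0.67×0.0 + 0.24×3.5 + 0.16×4.4 = 1.5440
Strategy II: R₀ = 0.64×0.0 + 0.40×2.2 + 0.23×2.1 = 1.3630
Highest R₀: strategy I with 1.5440.

1.54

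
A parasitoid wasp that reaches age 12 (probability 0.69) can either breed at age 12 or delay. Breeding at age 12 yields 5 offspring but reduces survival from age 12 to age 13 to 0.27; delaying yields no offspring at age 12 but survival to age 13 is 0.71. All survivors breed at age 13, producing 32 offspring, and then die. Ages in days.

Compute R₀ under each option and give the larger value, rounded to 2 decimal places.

15.68

breed at age 12: R₀ = 0.69 × (5 + 0.27 × 32) = 0.69 × 13.6400 = 9.4116
delay to age 13: R₀ = 0.69 × (0.71 × 32) = 0.69 × 22.7200 = 15.6768
Higher: delay to age 13 (15.6768).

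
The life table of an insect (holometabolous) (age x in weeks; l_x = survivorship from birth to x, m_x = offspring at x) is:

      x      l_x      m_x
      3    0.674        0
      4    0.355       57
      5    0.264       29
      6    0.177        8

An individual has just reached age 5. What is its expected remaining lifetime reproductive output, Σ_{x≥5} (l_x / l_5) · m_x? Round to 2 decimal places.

34.36

l_5 = 0.264. Conditional survival from age 5 to x is l_x / l_5.
  x=5: (0.264/0.264) × 29 = 29.0000
  x=6: (0.177/0.264) × 8 = 5.3636
Sum = 29.0000 + 5.3636 = 34.3636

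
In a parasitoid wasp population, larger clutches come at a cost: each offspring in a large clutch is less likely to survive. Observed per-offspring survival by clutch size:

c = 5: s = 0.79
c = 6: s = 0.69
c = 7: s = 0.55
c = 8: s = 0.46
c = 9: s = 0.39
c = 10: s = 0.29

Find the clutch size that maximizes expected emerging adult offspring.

Expected emerging adult offspring = c × s(c):
  c=5: 5 × 0.79 = 3.950
  c=6: 6 × 0.69 = 4.140
  c=7: 7 × 0.55 = 3.850
  c=8: 8 × 0.46 = 3.680
  c=9: 9 × 0.39 = 3.510
  c=10: 10 × 0.29 = 2.900
Maximum at c = 6 (4.140 emerging adult offspring).

6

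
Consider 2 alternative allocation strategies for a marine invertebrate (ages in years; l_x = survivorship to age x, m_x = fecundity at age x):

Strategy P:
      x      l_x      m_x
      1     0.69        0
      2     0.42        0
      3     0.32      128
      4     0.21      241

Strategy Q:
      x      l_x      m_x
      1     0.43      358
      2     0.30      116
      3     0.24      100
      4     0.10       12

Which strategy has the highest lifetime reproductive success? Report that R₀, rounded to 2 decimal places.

Strategy P: R₀ = 0.69×0 + 0.42×0 + 0.32×128 + 0.21×241 = 91.5700
Strategy Q: R₀ = 0.43×358 + 0.30×116 + 0.24×100 + 0.10×12 = 213.9400
Highest R₀: strategy Q with 213.9400.

213.94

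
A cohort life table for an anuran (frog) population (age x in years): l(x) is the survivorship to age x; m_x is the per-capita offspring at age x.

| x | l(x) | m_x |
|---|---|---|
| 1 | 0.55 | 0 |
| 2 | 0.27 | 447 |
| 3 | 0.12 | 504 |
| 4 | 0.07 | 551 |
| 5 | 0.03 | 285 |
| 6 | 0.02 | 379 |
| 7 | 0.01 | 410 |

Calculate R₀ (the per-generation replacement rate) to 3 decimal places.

R₀ = Σ l(x) m_x:
  age 1: 0.55 × 0 = 0.0000
  age 2: 0.27 × 447 = 120.6900
  age 3: 0.12 × 504 = 60.4800
  age 4: 0.07 × 551 = 38.5700
  age 5: 0.03 × 285 = 8.5500
  age 6: 0.02 × 379 = 7.5800
  age 7: 0.01 × 410 = 4.1000
R₀ = 0.0000 + 120.6900 + 60.4800 + 38.5700 + 8.5500 + 7.5800 + 4.1000 = 239.9700

239.970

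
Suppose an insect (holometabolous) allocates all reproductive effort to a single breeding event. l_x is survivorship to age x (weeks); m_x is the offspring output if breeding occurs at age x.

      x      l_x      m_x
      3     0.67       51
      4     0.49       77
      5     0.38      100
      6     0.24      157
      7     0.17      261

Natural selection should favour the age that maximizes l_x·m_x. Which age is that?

Expected offspring if breeding at age x = l_x × m_x:
  age 3: 0.67 × 51 = 34.170
  age 4: 0.49 × 77 = 37.730
  age 5: 0.38 × 100 = 38.000
  age 6: 0.24 × 157 = 37.680
  age 7: 0.17 × 261 = 44.370
Maximum at age 7 (44.370).

7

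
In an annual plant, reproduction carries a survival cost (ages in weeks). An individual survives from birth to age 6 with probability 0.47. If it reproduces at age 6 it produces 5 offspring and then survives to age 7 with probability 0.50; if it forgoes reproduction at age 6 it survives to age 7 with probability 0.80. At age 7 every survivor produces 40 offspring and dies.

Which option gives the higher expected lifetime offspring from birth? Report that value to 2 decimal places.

15.04

breed at age 6: R₀ = 0.47 × (5 + 0.50 × 40) = 0.47 × 25.0000 = 11.7500
delay to age 7: R₀ = 0.47 × (0.80 × 40) = 0.47 × 32.0000 = 15.0400
Higher: delay to age 7 (15.0400).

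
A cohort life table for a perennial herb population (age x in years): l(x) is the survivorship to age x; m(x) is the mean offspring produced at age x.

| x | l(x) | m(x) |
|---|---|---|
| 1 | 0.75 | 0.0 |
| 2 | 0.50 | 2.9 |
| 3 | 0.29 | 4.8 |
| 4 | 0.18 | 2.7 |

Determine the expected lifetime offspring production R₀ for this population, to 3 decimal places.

3.328

R₀ = Σ l(x) m(x):
  age 1: 0.75 × 0.0 = 0.0000
  age 2: 0.50 × 2.9 = 1.4500
  age 3: 0.29 × 4.8 = 1.3920
  age 4: 0.18 × 2.7 = 0.4860
R₀ = 0.0000 + 1.4500 + 1.3920 + 0.4860 = 3.3280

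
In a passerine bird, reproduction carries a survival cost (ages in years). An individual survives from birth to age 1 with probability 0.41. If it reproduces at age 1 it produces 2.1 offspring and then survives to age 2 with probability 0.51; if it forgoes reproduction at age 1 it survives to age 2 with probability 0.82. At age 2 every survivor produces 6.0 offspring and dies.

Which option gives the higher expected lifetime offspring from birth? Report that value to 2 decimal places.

2.12

breed at age 1: R₀ = 0.41 × (2.1 + 0.51 × 6.0) = 0.41 × 5.1600 = 2.1156
delay to age 2: R₀ = 0.41 × (0.82 × 6.0) = 0.41 × 4.9200 = 2.0172
Higher: breed at age 1 (2.1156).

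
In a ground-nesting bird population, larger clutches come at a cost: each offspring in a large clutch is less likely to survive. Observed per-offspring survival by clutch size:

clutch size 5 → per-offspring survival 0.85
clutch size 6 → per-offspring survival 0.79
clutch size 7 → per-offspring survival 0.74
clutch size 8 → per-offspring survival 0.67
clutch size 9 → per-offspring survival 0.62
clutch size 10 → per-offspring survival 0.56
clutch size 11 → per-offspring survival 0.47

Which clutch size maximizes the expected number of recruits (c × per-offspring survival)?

10

Expected recruits = c × s(c):
  c=5: 5 × 0.85 = 4.250
  c=6: 6 × 0.79 = 4.740
  c=7: 7 × 0.74 = 5.180
  c=8: 8 × 0.67 = 5.360
  c=9: 9 × 0.62 = 5.580
  c=10: 10 × 0.56 = 5.600
  c=11: 11 × 0.47 = 5.170
Maximum at c = 10 (5.600 recruits).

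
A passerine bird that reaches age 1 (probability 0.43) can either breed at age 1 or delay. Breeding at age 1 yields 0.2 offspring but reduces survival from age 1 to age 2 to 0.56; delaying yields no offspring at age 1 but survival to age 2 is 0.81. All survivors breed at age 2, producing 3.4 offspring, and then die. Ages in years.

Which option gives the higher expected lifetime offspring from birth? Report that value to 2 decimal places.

breed at age 1: R₀ = 0.43 × (0.2 + 0.56 × 3.4) = 0.43 × 2.1040 = 0.9047
delay to age 2: R₀ = 0.43 × (0.81 × 3.4) = 0.43 × 2.7540 = 1.1842
Higher: delay to age 2 (1.1842).

1.18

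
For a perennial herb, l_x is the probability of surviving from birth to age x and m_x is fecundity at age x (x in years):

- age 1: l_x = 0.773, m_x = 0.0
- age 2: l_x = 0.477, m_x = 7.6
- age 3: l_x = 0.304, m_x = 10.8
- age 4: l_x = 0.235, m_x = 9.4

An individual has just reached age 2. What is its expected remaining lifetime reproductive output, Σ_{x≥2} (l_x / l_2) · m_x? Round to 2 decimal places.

19.11

l_2 = 0.477. Conditional survival from age 2 to x is l_x / l_2.
  x=2: (0.477/0.477) × 7.6 = 7.6000
  x=3: (0.304/0.477) × 10.8 = 6.8830
  x=4: (0.235/0.477) × 9.4 = 4.6310
Sum = 7.6000 + 6.8830 + 4.6310 = 19.1140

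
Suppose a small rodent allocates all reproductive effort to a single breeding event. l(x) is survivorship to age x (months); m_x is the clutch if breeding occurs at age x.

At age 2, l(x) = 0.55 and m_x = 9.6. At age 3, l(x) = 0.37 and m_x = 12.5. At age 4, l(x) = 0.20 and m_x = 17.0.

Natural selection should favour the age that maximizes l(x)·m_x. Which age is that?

2

Expected offspring if breeding at age x = l(x) × m_x:
  age 2: 0.55 × 9.6 = 5.280
  age 3: 0.37 × 12.5 = 4.625
  age 4: 0.20 × 17.0 = 3.400
Maximum at age 2 (5.280).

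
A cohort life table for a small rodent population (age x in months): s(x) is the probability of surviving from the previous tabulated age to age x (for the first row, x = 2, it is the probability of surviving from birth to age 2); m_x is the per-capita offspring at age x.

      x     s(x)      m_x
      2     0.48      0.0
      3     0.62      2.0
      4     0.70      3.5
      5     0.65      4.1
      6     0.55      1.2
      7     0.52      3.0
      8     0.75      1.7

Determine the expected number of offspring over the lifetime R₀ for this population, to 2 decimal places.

Survivorship from birth: l_x = s_2·s_3·…·s_x.
  l_2 = 0.48000
  l_3 = 0.29760
  l_4 = 0.20832
  l_5 = 0.13541
  l_6 = 0.07447
  l_7 = 0.03873
  l_8 = 0.02905
R₀ = Σ l_x m_x:
  age 2: 0.48000 × 0.0 = 0.0000
  age 3: 0.29760 × 2.0 = 0.5952
  age 4: 0.20832 × 3.5 = 0.7291
  age 5: 0.13541 × 4.1 = 0.5552
  age 6: 0.07447 × 1.2 = 0.0894
  age 7: 0.03873 × 3.0 = 0.1162
  age 8: 0.02905 × 1.7 = 0.0494
R₀ = 0.0000 + 0.5952 + 0.7291 + 0.5552 + 0.0894 + 0.1162 + 0.0494 = 2.1344

2.13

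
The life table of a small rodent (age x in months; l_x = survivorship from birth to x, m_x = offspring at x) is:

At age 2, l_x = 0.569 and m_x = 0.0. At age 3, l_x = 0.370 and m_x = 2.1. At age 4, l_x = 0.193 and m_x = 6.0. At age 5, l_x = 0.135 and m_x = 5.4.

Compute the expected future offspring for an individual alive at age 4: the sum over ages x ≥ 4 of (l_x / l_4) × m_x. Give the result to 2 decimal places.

l_4 = 0.193. Conditional survival from age 4 to x is l_x / l_4.
  x=4: (0.193/0.193) × 6.0 = 6.0000
  x=5: (0.135/0.193) × 5.4 = 3.7772
Sum = 6.0000 + 3.7772 = 9.7772

9.78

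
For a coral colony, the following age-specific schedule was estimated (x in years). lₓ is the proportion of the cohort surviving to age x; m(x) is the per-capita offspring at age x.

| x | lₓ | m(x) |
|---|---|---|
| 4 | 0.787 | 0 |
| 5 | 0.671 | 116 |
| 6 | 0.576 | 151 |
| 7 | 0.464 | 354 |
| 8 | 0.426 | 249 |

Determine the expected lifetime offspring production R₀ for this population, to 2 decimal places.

435.14

R₀ = Σ lₓ m(x):
  age 4: 0.787 × 0 = 0.0000
  age 5: 0.671 × 116 = 77.8360
  age 6: 0.576 × 151 = 86.9760
  age 7: 0.464 × 354 = 164.2560
  age 8: 0.426 × 249 = 106.0740
R₀ = 0.0000 + 77.8360 + 86.9760 + 164.2560 + 106.0740 = 435.1420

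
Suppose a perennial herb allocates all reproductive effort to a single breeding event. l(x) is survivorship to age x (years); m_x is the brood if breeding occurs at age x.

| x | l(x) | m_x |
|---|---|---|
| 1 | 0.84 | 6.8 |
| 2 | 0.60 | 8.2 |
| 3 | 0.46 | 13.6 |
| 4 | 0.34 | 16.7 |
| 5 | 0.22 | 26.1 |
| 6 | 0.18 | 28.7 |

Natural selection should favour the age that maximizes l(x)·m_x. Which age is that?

3

Expected offspring if breeding at age x = l(x) × m_x:
  age 1: 0.84 × 6.8 = 5.712
  age 2: 0.60 × 8.2 = 4.920
  age 3: 0.46 × 13.6 = 6.256
  age 4: 0.34 × 16.7 = 5.678
  age 5: 0.22 × 26.1 = 5.742
  age 6: 0.18 × 28.7 = 5.166
Maximum at age 3 (6.256).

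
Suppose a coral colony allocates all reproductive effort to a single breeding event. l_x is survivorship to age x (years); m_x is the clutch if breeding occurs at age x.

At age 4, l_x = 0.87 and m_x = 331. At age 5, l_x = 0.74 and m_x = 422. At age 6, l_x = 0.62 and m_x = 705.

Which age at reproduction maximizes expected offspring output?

Expected offspring if breeding at age x = l_x × m_x:
  age 4: 0.87 × 331 = 287.970
  age 5: 0.74 × 422 = 312.280
  age 6: 0.62 × 705 = 437.100
Maximum at age 6 (437.100).

6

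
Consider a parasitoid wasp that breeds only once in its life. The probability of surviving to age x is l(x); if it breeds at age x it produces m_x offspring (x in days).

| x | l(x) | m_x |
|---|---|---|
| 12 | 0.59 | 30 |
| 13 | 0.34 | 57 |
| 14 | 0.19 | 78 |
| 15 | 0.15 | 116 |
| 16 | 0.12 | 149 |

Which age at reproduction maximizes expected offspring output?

13

Expected offspring if breeding at age x = l(x) × m_x:
  age 12: 0.59 × 30 = 17.700
  age 13: 0.34 × 57 = 19.380
  age 14: 0.19 × 78 = 14.820
  age 15: 0.15 × 116 = 17.400
  age 16: 0.12 × 149 = 17.880
Maximum at age 13 (19.380).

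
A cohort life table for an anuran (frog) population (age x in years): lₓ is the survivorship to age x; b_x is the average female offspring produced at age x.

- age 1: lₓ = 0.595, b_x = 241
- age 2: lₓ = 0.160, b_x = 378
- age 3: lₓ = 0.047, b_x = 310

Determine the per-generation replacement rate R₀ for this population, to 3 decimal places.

R₀ = Σ lₓ b_x:
  age 1: 0.595 × 241 = 143.3950
  age 2: 0.160 × 378 = 60.4800
  age 3: 0.047 × 310 = 14.5700
R₀ = 143.3950 + 60.4800 + 14.5700 = 218.4450

218.445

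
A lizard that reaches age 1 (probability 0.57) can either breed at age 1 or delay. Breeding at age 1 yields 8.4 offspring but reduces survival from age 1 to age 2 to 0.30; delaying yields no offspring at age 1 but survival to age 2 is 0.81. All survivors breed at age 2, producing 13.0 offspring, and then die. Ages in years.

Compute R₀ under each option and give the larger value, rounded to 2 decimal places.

7.01

breed at age 1: R₀ = 0.57 × (8.4 + 0.30 × 13.0) = 0.57 × 12.3000 = 7.0110
delay to age 2: R₀ = 0.57 × (0.81 × 13.0) = 0.57 × 10.5300 = 6.0021
Higher: breed at age 1 (7.0110).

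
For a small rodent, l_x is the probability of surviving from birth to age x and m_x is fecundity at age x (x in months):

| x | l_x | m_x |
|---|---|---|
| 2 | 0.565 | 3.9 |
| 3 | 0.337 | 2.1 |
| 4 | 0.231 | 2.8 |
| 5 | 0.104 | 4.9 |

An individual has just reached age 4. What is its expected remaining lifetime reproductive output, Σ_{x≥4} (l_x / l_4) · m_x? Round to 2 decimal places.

l_4 = 0.231. Conditional survival from age 4 to x is l_x / l_4.
  x=4: (0.231/0.231) × 2.8 = 2.8000
  x=5: (0.104/0.231) × 4.9 = 2.2061
Sum = 2.8000 + 2.2061 = 5.0061

5.01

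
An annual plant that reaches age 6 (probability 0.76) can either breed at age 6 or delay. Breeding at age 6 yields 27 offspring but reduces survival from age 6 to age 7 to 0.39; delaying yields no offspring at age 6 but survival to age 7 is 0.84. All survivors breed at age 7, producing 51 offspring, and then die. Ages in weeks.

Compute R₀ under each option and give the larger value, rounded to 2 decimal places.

35.64

breed at age 6: R₀ = 0.76 × (27 + 0.39 × 51) = 0.76 × 46.8900 = 35.6364
delay to age 7: R₀ = 0.76 × (0.84 × 51) = 0.76 × 42.8400 = 32.5584
Higher: breed at age 6 (35.6364).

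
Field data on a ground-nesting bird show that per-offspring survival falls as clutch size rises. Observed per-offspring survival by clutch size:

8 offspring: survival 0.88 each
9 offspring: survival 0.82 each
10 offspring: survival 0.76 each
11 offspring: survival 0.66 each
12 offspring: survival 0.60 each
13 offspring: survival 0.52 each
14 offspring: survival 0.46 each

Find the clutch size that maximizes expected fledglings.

10

Expected fledglings = c × s(c):
  c=8: 8 × 0.88 = 7.040
  c=9: 9 × 0.82 = 7.380
  c=10: 10 × 0.76 = 7.600
  c=11: 11 × 0.66 = 7.260
  c=12: 12 × 0.60 = 7.200
  c=13: 13 × 0.52 = 6.760
  c=14: 14 × 0.46 = 6.440
Maximum at c = 10 (7.600 fledglings).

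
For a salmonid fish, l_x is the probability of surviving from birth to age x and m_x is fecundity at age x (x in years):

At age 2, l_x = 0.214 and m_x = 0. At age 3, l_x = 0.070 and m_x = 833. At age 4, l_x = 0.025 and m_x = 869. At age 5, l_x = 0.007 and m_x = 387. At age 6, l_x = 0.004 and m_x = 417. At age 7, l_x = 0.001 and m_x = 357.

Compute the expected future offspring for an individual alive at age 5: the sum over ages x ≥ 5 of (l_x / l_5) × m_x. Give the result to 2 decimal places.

676.29

l_5 = 0.007. Conditional survival from age 5 to x is l_x / l_5.
  x=5: (0.007/0.007) × 387 = 387.0000
  x=6: (0.004/0.007) × 417 = 238.2857
  x=7: (0.001/0.007) × 357 = 51.0000
Sum = 387.0000 + 238.2857 + 51.0000 = 676.2857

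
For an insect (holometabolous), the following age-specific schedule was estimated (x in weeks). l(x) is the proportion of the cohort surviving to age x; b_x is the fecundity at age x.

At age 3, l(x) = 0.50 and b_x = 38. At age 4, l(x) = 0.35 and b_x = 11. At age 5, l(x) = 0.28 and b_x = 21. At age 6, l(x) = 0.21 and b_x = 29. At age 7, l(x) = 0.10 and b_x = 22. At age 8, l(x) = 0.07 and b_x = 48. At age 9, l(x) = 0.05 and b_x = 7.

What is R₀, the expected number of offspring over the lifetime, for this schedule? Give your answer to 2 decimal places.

40.73

R₀ = Σ l(x) b_x:
  age 3: 0.50 × 38 = 19.0000
  age 4: 0.35 × 11 = 3.8500
  age 5: 0.28 × 21 = 5.8800
  age 6: 0.21 × 29 = 6.0900
  age 7: 0.10 × 22 = 2.2000
  age 8: 0.07 × 48 = 3.3600
  age 9: 0.05 × 7 = 0.3500
R₀ = 19.0000 + 3.8500 + 5.8800 + 6.0900 + 2.2000 + 3.3600 + 0.3500 = 40.7300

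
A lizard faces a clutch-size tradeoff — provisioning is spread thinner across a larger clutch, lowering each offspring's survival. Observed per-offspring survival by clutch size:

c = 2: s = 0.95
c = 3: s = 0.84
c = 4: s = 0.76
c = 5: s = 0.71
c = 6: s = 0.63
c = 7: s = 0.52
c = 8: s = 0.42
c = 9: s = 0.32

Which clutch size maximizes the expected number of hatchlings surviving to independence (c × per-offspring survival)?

Expected hatchlings surviving to independence = c × s(c):
  c=2: 2 × 0.95 = 1.900
  c=3: 3 × 0.84 = 2.520
  c=4: 4 × 0.76 = 3.040
  c=5: 5 × 0.71 = 3.550
  c=6: 6 × 0.63 = 3.780
  c=7: 7 × 0.52 = 3.640
  c=8: 8 × 0.42 = 3.360
  c=9: 9 × 0.32 = 2.880
Maximum at c = 6 (3.780 hatchlings surviving to independence).

6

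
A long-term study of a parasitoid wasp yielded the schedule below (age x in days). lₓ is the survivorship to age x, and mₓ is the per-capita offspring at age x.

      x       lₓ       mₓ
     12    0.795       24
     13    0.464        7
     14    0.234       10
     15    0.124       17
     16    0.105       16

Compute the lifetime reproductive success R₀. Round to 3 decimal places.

28.456

R₀ = Σ lₓ mₓ:
  age 12: 0.795 × 24 = 19.0800
  age 13: 0.464 × 7 = 3.2480
  age 14: 0.234 × 10 = 2.3400
  age 15: 0.124 × 17 = 2.1080
  age 16: 0.105 × 16 = 1.6800
R₀ = 19.0800 + 3.2480 + 2.3400 + 2.1080 + 1.6800 = 28.4560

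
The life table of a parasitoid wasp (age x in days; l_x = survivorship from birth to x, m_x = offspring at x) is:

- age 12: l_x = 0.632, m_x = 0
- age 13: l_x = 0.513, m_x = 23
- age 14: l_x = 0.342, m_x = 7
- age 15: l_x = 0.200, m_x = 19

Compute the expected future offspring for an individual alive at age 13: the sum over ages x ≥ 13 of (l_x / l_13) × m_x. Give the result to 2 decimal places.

l_13 = 0.513. Conditional survival from age 13 to x is l_x / l_13.
  x=13: (0.513/0.513) × 23 = 23.0000
  x=14: (0.342/0.513) × 7 = 4.6667
  x=15: (0.200/0.513) × 19 = 7.4074
Sum = 23.0000 + 4.6667 + 7.4074 = 35.0741

35.07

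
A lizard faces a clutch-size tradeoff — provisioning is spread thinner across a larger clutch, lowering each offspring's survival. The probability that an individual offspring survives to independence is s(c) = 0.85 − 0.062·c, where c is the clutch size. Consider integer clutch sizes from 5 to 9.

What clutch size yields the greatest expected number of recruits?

7

Expected recruits = c × s(c):
  c=5: 5 × 0.540 = 2.700
  c=6: 6 × 0.478 = 2.868
  c=7: 7 × 0.416 = 2.912
  c=8: 8 × 0.354 = 2.832
  c=9: 9 × 0.292 = 2.628
Maximum at c = 7 (2.912 recruits).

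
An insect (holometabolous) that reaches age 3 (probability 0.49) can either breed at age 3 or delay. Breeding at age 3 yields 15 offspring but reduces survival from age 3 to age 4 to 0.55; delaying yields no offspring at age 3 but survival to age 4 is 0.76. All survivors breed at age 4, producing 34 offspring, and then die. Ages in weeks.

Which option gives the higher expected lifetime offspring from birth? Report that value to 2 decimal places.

breed at age 3: R₀ = 0.49 × (15 + 0.55 × 34) = 0.49 × 33.7000 = 16.5130
delay to age 4: R₀ = 0.49 × (0.76 × 34) = 0.49 × 25.8400 = 12.6616
Higher: breed at age 3 (16.5130).

16.51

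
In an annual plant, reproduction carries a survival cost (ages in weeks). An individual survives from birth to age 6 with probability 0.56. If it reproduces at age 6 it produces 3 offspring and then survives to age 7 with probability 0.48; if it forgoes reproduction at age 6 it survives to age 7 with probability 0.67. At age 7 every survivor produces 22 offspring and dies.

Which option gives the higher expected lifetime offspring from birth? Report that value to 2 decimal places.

breed at age 6: R₀ = 0.56 × (3 + 0.48 × 22) = 0.56 × 13.5600 = 7.5936
delay to age 7: R₀ = 0.56 × (0.67 × 22) = 0.56 × 14.7400 = 8.2544
Higher: delay to age 7 (8.2544).

8.25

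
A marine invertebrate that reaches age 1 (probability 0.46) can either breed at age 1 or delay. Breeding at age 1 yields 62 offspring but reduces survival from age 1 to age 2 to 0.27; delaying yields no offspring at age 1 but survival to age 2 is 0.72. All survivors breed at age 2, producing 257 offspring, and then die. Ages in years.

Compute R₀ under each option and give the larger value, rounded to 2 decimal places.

85.12

breed at age 1: R₀ = 0.46 × (62 + 0.27 × 257) = 0.46 × 131.3900 = 60.4394
delay to age 2: R₀ = 0.46 × (0.72 × 257) = 0.46 × 185.0400 = 85.1184
Higher: delay to age 2 (85.1184).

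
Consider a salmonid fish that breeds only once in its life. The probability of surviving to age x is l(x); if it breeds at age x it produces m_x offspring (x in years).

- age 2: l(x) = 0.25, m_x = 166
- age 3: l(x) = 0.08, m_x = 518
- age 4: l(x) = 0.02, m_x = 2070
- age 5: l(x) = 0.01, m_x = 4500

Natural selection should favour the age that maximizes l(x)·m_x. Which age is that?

Expected offspring if breeding at age x = l(x) × m_x:
  age 2: 0.25 × 166 = 41.500
  age 3: 0.08 × 518 = 41.440
  age 4: 0.02 × 2070 = 41.400
  age 5: 0.01 × 4500 = 45.000
Maximum at age 5 (45.000).

5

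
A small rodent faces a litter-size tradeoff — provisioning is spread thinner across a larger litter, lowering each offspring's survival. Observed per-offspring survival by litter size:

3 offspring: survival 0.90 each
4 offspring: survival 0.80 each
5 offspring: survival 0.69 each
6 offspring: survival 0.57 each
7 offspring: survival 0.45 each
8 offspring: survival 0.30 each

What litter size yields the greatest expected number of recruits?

Expected recruits = c × s(c):
  c=3: 3 × 0.90 = 2.700
  c=4: 4 × 0.80 = 3.200
  c=5: 5 × 0.69 = 3.450
  c=6: 6 × 0.57 = 3.420
  c=7: 7 × 0.45 = 3.150
  c=8: 8 × 0.30 = 2.400
Maximum at c = 5 (3.450 recruits).

5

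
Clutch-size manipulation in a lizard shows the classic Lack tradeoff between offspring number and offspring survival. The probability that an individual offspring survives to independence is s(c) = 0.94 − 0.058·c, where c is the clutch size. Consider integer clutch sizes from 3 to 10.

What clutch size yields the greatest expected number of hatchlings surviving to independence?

Expected hatchlings surviving to independence = c × s(c):
  c=3: 3 × 0.766 = 2.298
  c=4: 4 × 0.708 = 2.832
  c=5: 5 × 0.650 = 3.250
  c=6: 6 × 0.592 = 3.552
  c=7: 7 × 0.534 = 3.738
  c=8: 8 × 0.476 = 3.808
  c=9: 9 × 0.418 = 3.762
  c=10: 10 × 0.360 = 3.600
Maximum at c = 8 (3.808 hatchlings surviving to independence).

8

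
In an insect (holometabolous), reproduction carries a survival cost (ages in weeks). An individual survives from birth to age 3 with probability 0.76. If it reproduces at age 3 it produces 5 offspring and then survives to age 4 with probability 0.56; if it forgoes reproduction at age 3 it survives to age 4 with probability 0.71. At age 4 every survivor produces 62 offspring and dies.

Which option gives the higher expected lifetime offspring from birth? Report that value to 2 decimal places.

33.46

breed at age 3: R₀ = 0.76 × (5 + 0.56 × 62) = 0.76 × 39.7200 = 30.1872
delay to age 4: R₀ = 0.76 × (0.71 × 62) = 0.76 × 44.0200 = 33.4552
Higher: delay to age 4 (33.4552).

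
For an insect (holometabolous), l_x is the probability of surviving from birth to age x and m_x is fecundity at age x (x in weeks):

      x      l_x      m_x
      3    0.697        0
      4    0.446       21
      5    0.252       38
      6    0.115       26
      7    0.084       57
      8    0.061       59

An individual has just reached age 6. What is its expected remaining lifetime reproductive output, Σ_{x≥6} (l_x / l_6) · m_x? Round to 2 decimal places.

l_6 = 0.115. Conditional survival from age 6 to x is l_x / l_6.
  x=6: (0.115/0.115) × 26 = 26.0000
  x=7: (0.084/0.115) × 57 = 41.6348
  x=8: (0.061/0.115) × 59 = 31.2957
Sum = 26.0000 + 41.6348 + 31.2957 = 98.9304

98.93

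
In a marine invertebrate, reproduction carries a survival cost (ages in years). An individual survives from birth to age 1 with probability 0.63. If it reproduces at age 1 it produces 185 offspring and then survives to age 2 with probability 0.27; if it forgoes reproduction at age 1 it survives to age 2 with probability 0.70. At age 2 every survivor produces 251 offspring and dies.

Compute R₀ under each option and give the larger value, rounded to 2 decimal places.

159.25

breed at age 1: R₀ = 0.63 × (185 + 0.27 × 251) = 0.63 × 252.7700 = 159.2451
delay to age 2: R₀ = 0.63 × (0.70 × 251) = 0.63 × 175.7000 = 110.6910
Higher: breed at age 1 (159.2451).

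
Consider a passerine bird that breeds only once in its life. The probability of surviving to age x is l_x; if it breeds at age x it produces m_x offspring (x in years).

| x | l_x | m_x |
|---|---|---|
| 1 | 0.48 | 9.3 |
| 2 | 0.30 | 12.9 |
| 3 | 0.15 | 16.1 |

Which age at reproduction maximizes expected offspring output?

Expected offspring if breeding at age x = l_x × m_x:
  age 1: 0.48 × 9.3 = 4.464
  age 2: 0.30 × 12.9 = 3.870
  age 3: 0.15 × 16.1 = 2.415
Maximum at age 1 (4.464).

1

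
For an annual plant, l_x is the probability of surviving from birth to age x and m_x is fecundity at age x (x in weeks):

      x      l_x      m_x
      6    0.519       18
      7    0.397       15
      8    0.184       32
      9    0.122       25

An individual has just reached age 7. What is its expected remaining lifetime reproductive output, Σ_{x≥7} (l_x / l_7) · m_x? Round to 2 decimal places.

37.51

l_7 = 0.397. Conditional survival from age 7 to x is l_x / l_7.
  x=7: (0.397/0.397) × 15 = 15.0000
  x=8: (0.184/0.397) × 32 = 14.8312
  x=9: (0.122/0.397) × 25 = 7.6826
Sum = 15.0000 + 14.8312 + 7.6826 = 37.5139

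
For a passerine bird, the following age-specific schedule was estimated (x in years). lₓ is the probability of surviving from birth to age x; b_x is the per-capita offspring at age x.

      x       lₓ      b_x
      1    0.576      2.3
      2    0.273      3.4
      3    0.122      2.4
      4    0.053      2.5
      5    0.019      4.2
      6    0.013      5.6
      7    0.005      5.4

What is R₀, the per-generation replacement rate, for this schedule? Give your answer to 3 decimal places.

R₀ = Σ lₓ b_x:
  age 1: 0.576 × 2.3 = 1.3248
  age 2: 0.273 × 3.4 = 0.9282
  age 3: 0.122 × 2.4 = 0.2928
  age 4: 0.053 × 2.5 = 0.1325
  age 5: 0.019 × 4.2 = 0.0798
  age 6: 0.013 × 5.6 = 0.0728
  age 7: 0.005 × 5.4 = 0.0270
R₀ = 1.3248 + 0.9282 + 0.2928 + 0.1325 + 0.0798 + 0.0728 + 0.0270 = 2.8579

2.858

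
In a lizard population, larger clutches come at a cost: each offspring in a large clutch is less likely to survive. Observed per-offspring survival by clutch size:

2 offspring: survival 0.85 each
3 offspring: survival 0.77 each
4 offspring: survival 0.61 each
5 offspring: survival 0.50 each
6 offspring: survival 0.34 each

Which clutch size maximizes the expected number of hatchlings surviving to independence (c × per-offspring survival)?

Expected hatchlings surviving to independence = c × s(c):
  c=2: 2 × 0.85 = 1.700
  c=3: 3 × 0.77 = 2.310
  c=4: 4 × 0.61 = 2.440
  c=5: 5 × 0.50 = 2.500
  c=6: 6 × 0.34 = 2.040
Maximum at c = 5 (2.500 hatchlings surviving to independence).

5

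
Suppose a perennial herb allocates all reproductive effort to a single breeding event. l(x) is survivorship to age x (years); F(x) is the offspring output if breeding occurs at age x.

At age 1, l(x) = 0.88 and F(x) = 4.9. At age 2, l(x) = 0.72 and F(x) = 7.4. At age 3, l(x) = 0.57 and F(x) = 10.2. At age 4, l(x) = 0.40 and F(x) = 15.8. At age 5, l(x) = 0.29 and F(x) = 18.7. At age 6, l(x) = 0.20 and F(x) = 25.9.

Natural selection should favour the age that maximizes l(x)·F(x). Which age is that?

4

Expected offspring if breeding at age x = l(x) × F(x):
  age 1: 0.88 × 4.9 = 4.312
  age 2: 0.72 × 7.4 = 5.328
  age 3: 0.57 × 10.2 = 5.814
  age 4: 0.40 × 15.8 = 6.320
  age 5: 0.29 × 18.7 = 5.423
  age 6: 0.20 × 25.9 = 5.180
Maximum at age 4 (6.320).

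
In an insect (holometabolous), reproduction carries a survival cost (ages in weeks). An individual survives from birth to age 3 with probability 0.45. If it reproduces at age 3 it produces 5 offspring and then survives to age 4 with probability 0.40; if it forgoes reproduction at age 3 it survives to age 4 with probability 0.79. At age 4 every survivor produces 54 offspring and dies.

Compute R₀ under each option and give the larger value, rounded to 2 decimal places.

19.20

breed at age 3: R₀ = 0.45 × (5 + 0.40 × 54) = 0.45 × 26.6000 = 11.9700
delay to age 4: R₀ = 0.45 × (0.79 × 54) = 0.45 × 42.6600 = 19.1970
Higher: delay to age 4 (19.1970).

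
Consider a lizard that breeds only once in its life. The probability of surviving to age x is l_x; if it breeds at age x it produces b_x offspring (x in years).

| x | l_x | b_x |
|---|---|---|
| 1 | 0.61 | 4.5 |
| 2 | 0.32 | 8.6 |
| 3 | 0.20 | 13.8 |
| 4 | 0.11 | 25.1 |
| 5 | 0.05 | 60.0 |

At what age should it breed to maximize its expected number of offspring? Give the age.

Expected offspring if breeding at age x = l_x × b_x:
  age 1: 0.61 × 4.5 = 2.745
  age 2: 0.32 × 8.6 = 2.752
  age 3: 0.20 × 13.8 = 2.760
  age 4: 0.11 × 25.1 = 2.761
  age 5: 0.05 × 60.0 = 3.000
Maximum at age 5 (3.000).

5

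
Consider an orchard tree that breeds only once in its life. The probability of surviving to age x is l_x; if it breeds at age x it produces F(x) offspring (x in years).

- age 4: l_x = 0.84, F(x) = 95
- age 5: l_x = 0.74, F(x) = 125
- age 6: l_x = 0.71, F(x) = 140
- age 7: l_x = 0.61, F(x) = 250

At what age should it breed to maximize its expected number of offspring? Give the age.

Expected offspring if breeding at age x = l_x × F(x):
  age 4: 0.84 × 95 = 79.800
  age 5: 0.74 × 125 = 92.500
  age 6: 0.71 × 140 = 99.400
  age 7: 0.61 × 250 = 152.500
Maximum at age 7 (152.500).

7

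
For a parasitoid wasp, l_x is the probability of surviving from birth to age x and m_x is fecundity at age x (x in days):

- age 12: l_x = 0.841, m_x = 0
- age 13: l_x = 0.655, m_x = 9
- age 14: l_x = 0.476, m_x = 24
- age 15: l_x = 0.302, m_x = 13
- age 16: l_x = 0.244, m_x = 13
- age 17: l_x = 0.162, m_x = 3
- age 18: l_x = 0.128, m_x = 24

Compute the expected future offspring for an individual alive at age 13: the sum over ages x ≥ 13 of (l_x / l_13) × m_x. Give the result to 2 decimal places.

l_13 = 0.655. Conditional survival from age 13 to x is l_x / l_13.
  x=13: (0.655/0.655) × 9 = 9.0000
  x=14: (0.476/0.655) × 24 = 17.4412
  x=15: (0.302/0.655) × 13 = 5.9939
  x=16: (0.244/0.655) × 13 = 4.8427
  x=17: (0.162/0.655) × 3 = 0.7420
  x=18: (0.128/0.655) × 24 = 4.6901
Sum = 9.0000 + 17.4412 + 5.9939 + 4.8427 + 0.7420 + 4.6901 = 42.7099

42.71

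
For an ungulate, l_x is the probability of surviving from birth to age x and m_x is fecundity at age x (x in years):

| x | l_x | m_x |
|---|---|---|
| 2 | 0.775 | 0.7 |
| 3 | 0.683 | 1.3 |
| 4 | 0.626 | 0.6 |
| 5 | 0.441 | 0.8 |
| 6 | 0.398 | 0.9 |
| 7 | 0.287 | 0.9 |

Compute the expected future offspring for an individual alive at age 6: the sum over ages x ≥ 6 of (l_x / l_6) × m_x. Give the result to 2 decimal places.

l_6 = 0.398. Conditional survival from age 6 to x is l_x / l_6.
  x=6: (0.398/0.398) × 0.9 = 0.9000
  x=7: (0.287/0.398) × 0.9 = 0.6490
Sum = 0.9000 + 0.6490 = 1.5490

1.55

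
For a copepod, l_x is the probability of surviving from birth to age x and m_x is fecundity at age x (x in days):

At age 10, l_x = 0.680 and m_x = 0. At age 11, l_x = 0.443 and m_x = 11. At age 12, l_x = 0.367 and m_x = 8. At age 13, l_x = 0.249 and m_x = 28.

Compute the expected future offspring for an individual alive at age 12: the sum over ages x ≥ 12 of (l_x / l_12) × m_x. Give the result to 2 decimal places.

27.00

l_12 = 0.367. Conditional survival from age 12 to x is l_x / l_12.
  x=12: (0.367/0.367) × 8 = 8.0000
  x=13: (0.249/0.367) × 28 = 18.9973
Sum = 8.0000 + 18.9973 = 26.9973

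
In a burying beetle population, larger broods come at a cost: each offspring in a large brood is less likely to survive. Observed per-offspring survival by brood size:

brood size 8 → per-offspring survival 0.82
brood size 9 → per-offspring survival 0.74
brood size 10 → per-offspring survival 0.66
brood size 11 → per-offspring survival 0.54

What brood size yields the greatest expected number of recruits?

9

Expected recruits = c × s(c):
  c=8: 8 × 0.82 = 6.560
  c=9: 9 × 0.74 = 6.660
  c=10: 10 × 0.66 = 6.600
  c=11: 11 × 0.54 = 5.940
Maximum at c = 9 (6.660 recruits).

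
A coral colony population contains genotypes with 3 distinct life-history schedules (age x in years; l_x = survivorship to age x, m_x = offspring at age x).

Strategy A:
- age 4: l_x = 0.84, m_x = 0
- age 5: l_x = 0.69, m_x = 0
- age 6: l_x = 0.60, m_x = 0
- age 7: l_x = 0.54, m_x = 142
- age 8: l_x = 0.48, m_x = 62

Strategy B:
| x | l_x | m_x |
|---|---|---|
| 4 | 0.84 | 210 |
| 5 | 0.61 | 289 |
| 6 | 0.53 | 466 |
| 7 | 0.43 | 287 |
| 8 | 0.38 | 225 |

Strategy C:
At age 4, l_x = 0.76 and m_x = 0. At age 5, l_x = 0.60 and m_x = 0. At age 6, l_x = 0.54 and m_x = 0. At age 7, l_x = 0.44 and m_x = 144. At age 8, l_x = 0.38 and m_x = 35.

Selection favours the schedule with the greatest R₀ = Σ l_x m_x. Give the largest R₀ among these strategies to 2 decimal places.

808.58

Strategy A: R₀ = 0.84×0 + 0.69×0 + 0.60×0 + 0.54×142 + 0.48×62 = 106.4400
Strategy B: R₀ = 0.84×210 + 0.61×289 + 0.53×466 + 0.43×287 + 0.38×225 = 808.5800
Strategy C: R₀ = 0.76×0 + 0.60×0 + 0.54×0 + 0.44×144 + 0.38×35 = 76.6600
Highest R₀: strategy B with 808.5800.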